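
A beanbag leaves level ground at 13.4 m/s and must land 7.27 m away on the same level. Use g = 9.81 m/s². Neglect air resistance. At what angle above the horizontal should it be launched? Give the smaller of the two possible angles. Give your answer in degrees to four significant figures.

Level-ground range R = v₀² sin(2θ)/g ⇒ sin(2θ) = gR/v₀² = 9.81 × 7.27 / 13.4² = 0.3972.
2θ = 23.40° or 180° − 23.40° = 156.6°, so θ = 11.70° or 78.30°.
The smaller angle is 11.70°.

11.70°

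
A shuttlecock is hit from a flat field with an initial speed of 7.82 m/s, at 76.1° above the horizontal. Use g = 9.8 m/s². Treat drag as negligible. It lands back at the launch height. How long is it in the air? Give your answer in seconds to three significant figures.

1.55 s

vₓ = 7.820 cos 76.1° = 1.879 m/s; v_y0 = 7.820 sin 76.1° = 7.591 m/s.
Time of flight on level ground: T = 2 v_y0 / g = 2 × 7.591 / 9.80 = 1.549 s.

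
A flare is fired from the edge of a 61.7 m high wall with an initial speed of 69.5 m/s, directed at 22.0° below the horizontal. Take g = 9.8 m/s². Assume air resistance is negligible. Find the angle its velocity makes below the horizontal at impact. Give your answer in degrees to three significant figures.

vₓ = 69.50 cos 22.0° = 64.44 m/s; v_y0 = −26.04 m/s (downward).
Vertical motion (up positive, ground at y = 0): 4.900 t² − (−26.04) t − 61.7 = 0, so t = (−26.04 + √(26.04² + 2·9.80·61.7)) / 9.80 = (−26.04 + 43.44) / 9.80 = 1.776 s.
At impact: v_y = v_y0 − g t = −43.44 m/s; vₓ = 64.44 m/s.
Angle below horizontal: arctan(|v_y|/vₓ) = arctan(43.44/64.44) = 33.99°.

34.0°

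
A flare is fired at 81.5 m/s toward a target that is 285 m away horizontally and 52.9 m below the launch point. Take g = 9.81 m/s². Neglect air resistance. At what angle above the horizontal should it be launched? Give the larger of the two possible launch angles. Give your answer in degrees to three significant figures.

78.1°

Trajectory: y = x tanθ − g x² (1 + tan²θ)/(2v₀²). With x = 285, y = −52.9, v₀ = 81.5, g = 9.81:
59.98 tan²θ − 285 tanθ + (7.081) = 0.
tanθ = [285 ± √(285² − 4 × 59.98 × (7.081))] / (2 × 59.98) = (285 ± 282.0) / 120.0, giving tanθ = 0.02498 or 4.727.
θ = 1.431° or 78.05°; the larger is 78.05°.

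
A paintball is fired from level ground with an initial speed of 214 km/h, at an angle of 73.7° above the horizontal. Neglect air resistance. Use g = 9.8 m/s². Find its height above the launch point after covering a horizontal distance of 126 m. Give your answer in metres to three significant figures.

Convert: 214 km/h = 214/3.6 = 59.44 m/s.
vₓ = 59.44 cos 73.7° = 16.68 m/s; v_y0 = 59.44 sin 73.7° = 57.06 m/s.
Time to reach x = 126 m: t = x/vₓ = 126/16.68 = 7.552 s.
Height: y = v_y0 t − ½ g t² = 57.06 × 7.552 − 4.900 × 7.552² = 430.9 − 279.5 = 151.4 m.

151 m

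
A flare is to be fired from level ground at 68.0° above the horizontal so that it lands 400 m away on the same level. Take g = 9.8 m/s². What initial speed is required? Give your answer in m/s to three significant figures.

75.1 m/s

From R = (v₀² / g) sin 2θ: v₀ = √(gR / sin 2θ).
v₀ = √(9.80 × 400 / sin 136.0°) = √(3920 / 0.6947) = √5643.1 = 75.12 m/s.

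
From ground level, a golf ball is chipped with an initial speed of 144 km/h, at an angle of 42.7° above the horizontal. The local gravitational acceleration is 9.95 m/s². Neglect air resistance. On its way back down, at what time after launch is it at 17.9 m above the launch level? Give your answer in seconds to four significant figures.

Convert: 144 km/h = 144/3.6 = 40.00 m/s.
Horizontal component vₓ = 40.00 cos 42.7° = 29.40 m/s; vertical v_y0 = 40.00 sin 42.7° = 27.13 m/s.
Set y = v_y0 t − ½ g t² = 17.9: 4.975 t² − 27.13 t + 17.9 = 0.
Quadratic formula: t = (27.13 ± √379.63) / 9.95 = (27.13 ± 19.48) / 9.95 → t = 0.7681 s or 4.684 s.
The descending-branch root is 4.684 s.

4.684 s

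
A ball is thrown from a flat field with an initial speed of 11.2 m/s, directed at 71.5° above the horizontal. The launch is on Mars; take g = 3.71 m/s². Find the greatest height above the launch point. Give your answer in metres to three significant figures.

15.2 m

Components: vₓ = 11.20 cos 71.5° = 3.554 m/s, v_y0 = 11.20 sin 71.5° = 10.62 m/s.
At the apex v_y = 0, so H = v_y0²/(2g) = 10.62²/7.420 = 15.20 m.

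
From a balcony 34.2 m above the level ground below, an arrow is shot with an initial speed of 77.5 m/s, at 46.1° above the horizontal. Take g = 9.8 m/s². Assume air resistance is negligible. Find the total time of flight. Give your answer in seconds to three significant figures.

Components: vₓ = 77.50 cos 46.1° = 53.74 m/s, v_y0 = 77.50 sin 46.1° = 55.84 m/s.
Vertical motion (up positive, ground at y = 0): 4.900 t² − (55.84) t − 34.2 = 0, so t = (55.84 + √(55.84² + 2·9.80·34.2)) / 9.80 = (55.84 + 61.55) / 9.80 = 11.98 s.

12.0 s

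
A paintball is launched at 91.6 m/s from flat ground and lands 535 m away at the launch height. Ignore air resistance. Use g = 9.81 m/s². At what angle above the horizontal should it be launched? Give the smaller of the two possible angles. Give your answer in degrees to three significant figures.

19.4°

R = v₀² sin 2θ / g gives sin 2θ = gR/v₀² = 9.81·535/91.6² = 0.6255.
2θ = 38.72° or 180° − 38.72° = 141.3°, so θ = 19.36° or 70.64°.
The smaller angle is 19.36°.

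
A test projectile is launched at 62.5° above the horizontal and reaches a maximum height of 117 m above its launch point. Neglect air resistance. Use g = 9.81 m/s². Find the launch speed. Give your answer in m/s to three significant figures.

54.0 m/s

At the peak v_y = 0, so v_y0 = √(2gH) = √(2 × 9.81 × 117) = 47.91 m/s.
v_y0 = v₀ sin θ ⇒ v₀ = 47.91 / sin 62.5° = 54.01 m/s.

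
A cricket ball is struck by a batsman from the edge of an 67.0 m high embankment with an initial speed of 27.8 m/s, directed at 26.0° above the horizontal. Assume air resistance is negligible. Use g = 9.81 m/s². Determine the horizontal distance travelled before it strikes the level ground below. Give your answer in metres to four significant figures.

128.5 m

Resolve: vₓ = 27.80 cos 26.0° = 24.99 m/s and v_y0 = 27.80 sin 26.0° = 12.19 m/s.
The projectile lands when y = 67.0 + (12.19) t − ½·9.81·t² = 0. Positive root: t = (12.19 + √(12.19² + 2·9.81·67.0)) / 9.81 = (12.19 + 38.25) / 9.81 = 5.141 s.
Horizontal distance: R = vₓ t = 24.99 × 5.141 = 128.5 m.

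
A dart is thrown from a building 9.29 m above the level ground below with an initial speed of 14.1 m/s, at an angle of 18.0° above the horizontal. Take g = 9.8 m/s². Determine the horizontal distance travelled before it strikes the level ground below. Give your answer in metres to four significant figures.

25.37 m

Horizontal component vₓ = 14.10 cos 18.0° = 13.41 m/s; vertical v_y0 = 14.10 sin 18.0° = 4.357 m/s.
The projectile lands when y = 9.29 + (4.357) t − ½·9.80·t² = 0. Positive root: t = (4.357 + √(4.357² + 2·9.80·9.29)) / 9.80 = (4.357 + 14.18) / 9.80 = 1.892 s.
Horizontal distance: R = vₓ t = 13.41 × 1.892 = 25.37 m.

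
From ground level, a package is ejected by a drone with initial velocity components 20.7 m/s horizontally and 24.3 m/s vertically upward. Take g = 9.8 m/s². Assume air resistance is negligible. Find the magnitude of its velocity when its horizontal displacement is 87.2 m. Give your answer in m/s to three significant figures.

26.8 m/s

x = vₓ t ⇒ t = 87.2/20.70 = 4.213 s.
Vertical velocity there: v_y = v_y0 − g t = 24.30 − 9.80 × 4.213 = −16.98 m/s.
Speed: √(vₓ² + v_y²) = √(20.70² + 16.98²) = 26.78 m/s.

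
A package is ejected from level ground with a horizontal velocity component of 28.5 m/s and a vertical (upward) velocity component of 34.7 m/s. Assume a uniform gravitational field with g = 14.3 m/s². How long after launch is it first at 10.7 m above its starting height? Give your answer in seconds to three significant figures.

0.331 s

Height y(t) = 34.70 t − 7.150 t² = 10.7 gives 7.150 t² − 34.70 t + 10.7 = 0.
t = [34.70 ± √(34.70² − 2·14.3·10.7)] / 14.3 = (34.70 ± 29.97) / 14.3, so t = 0.3309 s or t = 4.522 s.
The first (ascending) time is 0.3309 s.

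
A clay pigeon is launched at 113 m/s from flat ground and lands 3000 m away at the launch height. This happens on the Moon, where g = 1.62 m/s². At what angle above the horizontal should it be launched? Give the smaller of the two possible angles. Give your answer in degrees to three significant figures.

From R = (v₀²/g) sin 2θ: sin 2θ = 1.62 × 3000 / 12769 = 0.3806.
2θ = 22.37° or 180° − 22.37° = 157.6°, so θ = 11.19° or 78.81°.
The smaller angle is 11.19°.

11.2°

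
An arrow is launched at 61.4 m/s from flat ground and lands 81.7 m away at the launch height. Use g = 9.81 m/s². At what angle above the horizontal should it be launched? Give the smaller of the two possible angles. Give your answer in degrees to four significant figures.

6.137°

From R = (v₀²/g) sin 2θ: sin 2θ = 9.81 × 81.7 / 3770.0 = 0.2126.
2θ = 12.27° or 180° − 12.27° = 167.7°, so θ = 6.137° or 83.86°.
The smaller angle is 6.137°.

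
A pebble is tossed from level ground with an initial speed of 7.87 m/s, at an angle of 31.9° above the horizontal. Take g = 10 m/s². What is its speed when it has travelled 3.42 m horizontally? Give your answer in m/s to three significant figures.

6.75 m/s

vₓ = 7.870 cos 31.9° = 6.681 m/s; v_y0 = 7.870 sin 31.9° = 4.159 m/s.
x = vₓ t ⇒ t = 3.42/6.681 = 0.5119 s.
Vertical velocity there: v_y = v_y0 − g t = 4.159 − 10.0 × 0.5119 = −0.9599 m/s.
Speed: √(vₓ² + v_y²) = √(6.681² + 0.9599²) = 6.750 m/s.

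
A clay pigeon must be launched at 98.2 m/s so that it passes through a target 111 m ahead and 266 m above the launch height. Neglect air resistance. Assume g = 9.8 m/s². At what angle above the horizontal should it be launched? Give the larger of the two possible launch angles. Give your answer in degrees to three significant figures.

Trajectory: y = x tanθ − g x² (1 + tan²θ)/(2v₀²). With x = 111, y = 266, v₀ = 98.2, g = 9.80:
6.261 tan²θ − 111 tanθ + (272.3) = 0.
tanθ = [111 ± √(111² − 4 × 6.261 × (272.3))] / (2 × 6.261) = (111 ± 74.18) / 12.52, giving tanθ = 2.940 or 14.79.
θ = 71.22° or 86.13°; the larger is 86.13°.

86.1°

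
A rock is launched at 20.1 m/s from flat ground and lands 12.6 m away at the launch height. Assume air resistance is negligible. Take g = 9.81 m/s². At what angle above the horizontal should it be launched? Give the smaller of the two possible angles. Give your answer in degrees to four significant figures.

From R = (v₀²/g) sin 2θ: sin 2θ = 9.81 × 12.6 / 404.01 = 0.3059.
2θ = 17.82° or 180° − 17.82° = 162.2°, so θ = 8.908° or 81.09°.
The smaller angle is 8.908°.

8.908°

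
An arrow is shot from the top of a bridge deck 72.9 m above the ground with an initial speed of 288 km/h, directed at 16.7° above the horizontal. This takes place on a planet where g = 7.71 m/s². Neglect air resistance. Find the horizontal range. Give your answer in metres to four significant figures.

632.5 m

Convert: 288 km/h = 288/3.6 = 80.00 m/s.
Components: vₓ = 80.00 cos 16.7° = 76.63 m/s, v_y0 = 80.00 sin 16.7° = 22.99 m/s.
The projectile lands when y = 72.9 + (22.99) t − ½·7.71·t² = 0. Positive root: t = (22.99 + √(22.99² + 2·7.71·72.9)) / 7.71 = (22.99 + 40.65) / 7.71 = 8.254 s.
Horizontal distance: R = vₓ t = 76.63 × 8.254 = 632.5 m.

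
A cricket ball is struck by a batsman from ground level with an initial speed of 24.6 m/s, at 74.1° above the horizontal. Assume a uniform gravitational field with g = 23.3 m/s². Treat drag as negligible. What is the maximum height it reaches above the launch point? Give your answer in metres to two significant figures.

Components: vₓ = 24.60 cos 74.1° = 6.739 m/s, v_y0 = 24.60 sin 74.1° = 23.66 m/s.
Peak height H = v_y0² / (2g) = 559.74 / 46.60 = 12.01 m.

12 m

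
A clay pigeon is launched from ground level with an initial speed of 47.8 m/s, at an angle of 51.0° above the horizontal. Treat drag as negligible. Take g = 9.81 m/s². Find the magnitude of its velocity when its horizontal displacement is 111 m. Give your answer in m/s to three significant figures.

30.1 m/s

Horizontal component vₓ = 47.80 cos 51.0° = 30.08 m/s; vertical v_y0 = 47.80 sin 51.0° = 37.15 m/s.
Time to reach x = 111 m: t = x/vₓ = 111/30.08 = 3.690 s.
Vertical velocity there: v_y = v_y0 − g t = 37.15 − 9.81 × 3.690 = 0.9489 m/s.
Speed: √(vₓ² + v_y²) = √(30.08² + 0.9489²) = 30.10 m/s.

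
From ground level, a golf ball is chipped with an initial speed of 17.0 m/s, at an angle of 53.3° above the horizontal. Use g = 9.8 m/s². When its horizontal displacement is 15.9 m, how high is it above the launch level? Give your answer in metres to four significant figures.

9.330 m

Components: vₓ = 17.00 cos 53.3° = 10.16 m/s, v_y0 = 17.00 sin 53.3° = 13.63 m/s.
x = vₓ t ⇒ t = 15.9/10.16 = 1.565 s.
Height: y = v_y0 t − ½ g t² = 13.63 × 1.565 − 4.900 × 1.565² = 21.33 − 12.00 = 9.330 m.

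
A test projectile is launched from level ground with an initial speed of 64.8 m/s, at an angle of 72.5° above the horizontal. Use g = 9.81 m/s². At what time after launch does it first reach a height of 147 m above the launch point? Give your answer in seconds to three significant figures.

3.18 s

Horizontal component vₓ = 64.80 cos 72.5° = 19.49 m/s; vertical v_y0 = 64.80 sin 72.5° = 61.80 m/s.
Require v_y0 t − ½ g t² = 147, i.e. 4.905 t² − 61.80 t + 147 = 0.
t = [61.80 ± √(61.80² − 2·9.81·147)] / 9.81 = (61.80 ± 30.58) / 9.81, so t = 3.182 s or t = 9.417 s.
The first (ascending) time is 3.182 s.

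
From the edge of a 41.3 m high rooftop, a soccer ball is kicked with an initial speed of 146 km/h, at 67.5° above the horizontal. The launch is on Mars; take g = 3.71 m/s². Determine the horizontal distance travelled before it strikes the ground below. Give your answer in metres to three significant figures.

330 m

Convert: 146 km/h = 146/3.6 = 40.56 m/s.
vₓ = 40.56 cos 67.5° = 15.52 m/s; v_y0 = 40.56 sin 67.5° = 37.47 m/s.
With up positive and y = 0 at the ground: y(t) = 41.3 + (37.47) t − 1.855 t². Setting y = 0 and taking the positive root: t = [37.47 + √(37.47² + 2·3.71·41.3)] / 3.71 = (37.47 + 41.36) / 3.71 = 21.25 s.
Horizontal distance: R = vₓ t = 15.52 × 21.25 = 329.7 m.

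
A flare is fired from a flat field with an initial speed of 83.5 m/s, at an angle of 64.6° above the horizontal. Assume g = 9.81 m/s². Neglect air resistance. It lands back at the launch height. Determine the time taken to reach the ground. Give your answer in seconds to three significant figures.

vₓ = 83.50 cos 64.6° = 35.82 m/s; v_y0 = 83.50 sin 64.6° = 75.43 m/s.
Landing at launch height ⇒ T = 2 v_y0 / g = 2 × 75.43 / 9.81 = 15.38 s.

15.4 s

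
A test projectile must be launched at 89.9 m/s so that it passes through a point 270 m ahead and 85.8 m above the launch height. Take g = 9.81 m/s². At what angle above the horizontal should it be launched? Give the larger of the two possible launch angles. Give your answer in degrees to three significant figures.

79.8°

Trajectory: y = x tanθ − g x² (1 + tan²θ)/(2v₀²). With x = 270, y = 85.8, v₀ = 89.9, g = 9.81:
44.24 tan²θ − 270 tanθ + (130.0) = 0.
tanθ = [270 ± √(270² − 4 × 44.24 × (130.0))] / (2 × 44.24) = (270 ± 223.4) / 88.49, giving tanθ = 0.5272 or 5.575.
θ = 27.80° or 79.83°; the larger is 79.83°.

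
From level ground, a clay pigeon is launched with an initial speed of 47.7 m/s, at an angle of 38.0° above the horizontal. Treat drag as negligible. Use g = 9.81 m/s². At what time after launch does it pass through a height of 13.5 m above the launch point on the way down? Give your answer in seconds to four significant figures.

5.485 s

vₓ = 47.70 cos 38.0° = 37.59 m/s; v_y0 = 47.70 sin 38.0° = 29.37 m/s.
Require v_y0 t − ½ g t² = 13.5, i.e. 4.905 t² − 29.37 t + 13.5 = 0.
Quadratic formula: t = (29.37 ± √597.55) / 9.81 = (29.37 ± 24.44) / 9.81 → t = 0.5017 s or 5.485 s.
The descending-branch root is 5.485 s.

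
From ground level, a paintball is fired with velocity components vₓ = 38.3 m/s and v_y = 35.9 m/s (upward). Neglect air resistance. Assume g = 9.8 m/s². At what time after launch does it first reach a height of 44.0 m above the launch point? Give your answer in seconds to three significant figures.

1.56 s

Require v_y0 t − ½ g t² = 44.0, i.e. 4.900 t² − 35.90 t + 44.0 = 0.
Quadratic formula: t = (35.90 ± √426.41) / 9.80 = (35.90 ± 20.65) / 9.80 → t = 1.556 s or 5.770 s.
The first (ascending) time is 1.556 s.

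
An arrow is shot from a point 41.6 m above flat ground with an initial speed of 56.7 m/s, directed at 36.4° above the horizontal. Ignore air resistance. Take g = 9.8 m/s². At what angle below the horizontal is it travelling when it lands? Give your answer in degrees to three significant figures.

44.0°

vₓ = 56.70 cos 36.4° = 45.64 m/s; v_y0 = 56.70 sin 36.4° = 33.65 m/s.
The projectile lands when y = 41.6 + (33.65) t − ½·9.80·t² = 0. Positive root: t = (33.65 + √(33.65² + 2·9.80·41.6)) / 9.80 = (33.65 + 44.13) / 9.80 = 7.936 s.
At impact: v_y = v_y0 − g t = −44.13 m/s; vₓ = 45.64 m/s.
Angle below horizontal: arctan(|v_y|/vₓ) = arctan(44.13/45.64) = 44.04°.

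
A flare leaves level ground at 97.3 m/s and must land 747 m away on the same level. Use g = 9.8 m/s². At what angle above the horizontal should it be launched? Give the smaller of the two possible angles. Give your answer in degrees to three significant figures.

Level-ground range R = v₀² sin(2θ)/g ⇒ sin(2θ) = gR/v₀² = 9.80 × 747 / 97.3² = 0.7733.
2θ = 50.65° or 180° − 50.65° = 129.4°, so θ = 25.32° or 64.68°.
The smaller angle is 25.32°.

25.3°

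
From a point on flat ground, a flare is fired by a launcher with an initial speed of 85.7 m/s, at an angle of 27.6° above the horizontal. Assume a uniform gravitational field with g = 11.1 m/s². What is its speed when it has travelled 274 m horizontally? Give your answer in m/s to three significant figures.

vₓ = 85.70 cos 27.6° = 75.95 m/s; v_y0 = 85.70 sin 27.6° = 39.70 m/s.
Time to reach x = 274 m: t = x/vₓ = 274/75.95 = 3.608 s.
Vertical velocity there: v_y = v_y0 − g t = 39.70 − 11.1 × 3.608 = −0.3415 m/s.
Speed: √(vₓ² + v_y²) = √(75.95² + 0.3415²) = 75.95 m/s.

75.9 m/s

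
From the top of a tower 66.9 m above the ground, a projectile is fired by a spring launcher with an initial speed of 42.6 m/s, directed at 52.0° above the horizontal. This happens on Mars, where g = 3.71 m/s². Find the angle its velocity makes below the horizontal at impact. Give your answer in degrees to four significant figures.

vₓ = 42.60 cos 52.0° = 26.23 m/s; v_y0 = 42.60 sin 52.0° = 33.57 m/s.
With up positive and y = 0 at the ground: y(t) = 66.9 + (33.57) t − 1.855 t². Setting y = 0 and taking the positive root: t = [33.57 + √(33.57² + 2·3.71·66.9)] / 3.71 = (33.57 + 40.29) / 3.71 = 19.91 s.
At impact: v_y = v_y0 − g t = −40.29 m/s; vₓ = 26.23 m/s.
Angle below horizontal: arctan(|v_y|/vₓ) = arctan(40.29/26.23) = 56.94°.

56.94°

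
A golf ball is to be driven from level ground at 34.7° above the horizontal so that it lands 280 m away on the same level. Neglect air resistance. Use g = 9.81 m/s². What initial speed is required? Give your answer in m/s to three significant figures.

On level ground R = v₀² sin 2θ / g ⇒ v₀ = √(gR / sin 2θ).
v₀ = √(9.81 × 280 / sin 69.40°) = √(2747 / 0.9361) = √2934.4 = 54.17 m/s.

54.2 m/s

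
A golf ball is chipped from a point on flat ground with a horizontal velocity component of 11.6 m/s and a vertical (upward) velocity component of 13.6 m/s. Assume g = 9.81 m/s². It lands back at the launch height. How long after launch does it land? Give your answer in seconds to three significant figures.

Time of flight on level ground: T = 2 v_y0 / g = 2 × 13.60 / 9.81 = 2.773 s.

2.77 s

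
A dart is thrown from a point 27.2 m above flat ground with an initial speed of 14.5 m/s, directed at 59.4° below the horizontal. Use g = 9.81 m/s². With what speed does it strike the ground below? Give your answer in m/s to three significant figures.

27.3 m/s

Horizontal component vₓ = 14.50 cos 59.4° = 7.381 m/s; vertical v_y0 = −12.48 m/s (downward).
With up positive and y = 0 at the ground: y(t) = 27.2 + (−12.48) t − 4.905 t². Setting y = 0 and taking the positive root: t = [−12.48 + √(12.48² + 2·9.81·27.2)] / 9.81 = (−12.48 + 26.26) / 9.81 = 1.404 s.
Vertical velocity at impact: v_y = v_y0 − g t = −12.48 − 9.81 × 1.404 = −26.26 m/s.
Speed: |v| = √(vₓ² + v_y²) = √(7.381² + 26.26²) = 27.27 m/s.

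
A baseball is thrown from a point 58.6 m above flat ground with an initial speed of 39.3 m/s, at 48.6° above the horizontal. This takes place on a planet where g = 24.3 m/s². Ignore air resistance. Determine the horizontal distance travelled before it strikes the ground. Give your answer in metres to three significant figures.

vₓ = 39.30 cos 48.6° = 25.99 m/s; v_y0 = 39.30 sin 48.6° = 29.48 m/s.
Vertical motion (up positive, ground at y = 0): 12.15 t² − (29.48) t − 58.6 = 0, so t = (29.48 + √(29.48² + 2·24.3·58.6)) / 24.3 = (29.48 + 60.97) / 24.3 = 3.722 s.
Horizontal distance: R = vₓ t = 25.99 × 3.722 = 96.74 m.

96.7 m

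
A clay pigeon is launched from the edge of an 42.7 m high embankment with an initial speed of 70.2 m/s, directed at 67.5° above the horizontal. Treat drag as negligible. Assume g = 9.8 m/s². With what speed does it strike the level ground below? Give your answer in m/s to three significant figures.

75.9 m/s

Resolve: vₓ = 70.20 cos 67.5° = 26.86 m/s and v_y0 = 70.20 sin 67.5° = 64.86 m/s.
Vertical motion (up positive, ground at y = 0): 4.900 t² − (64.86) t − 42.7 = 0, so t = (64.86 + √(64.86² + 2·9.80·42.7)) / 9.80 = (64.86 + 71.02) / 9.80 = 13.86 s.
Vertical velocity at impact: v_y = v_y0 − g t = 64.86 − 9.80 × 13.86 = −71.02 m/s.
Speed: |v| = √(vₓ² + v_y²) = √(26.86² + 71.02²) = 75.93 m/s.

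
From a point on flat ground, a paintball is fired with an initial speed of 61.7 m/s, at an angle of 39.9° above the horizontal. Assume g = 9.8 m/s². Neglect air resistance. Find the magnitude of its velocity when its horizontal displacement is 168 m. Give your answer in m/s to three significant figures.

47.6 m/s

Resolve: vₓ = 61.70 cos 39.9° = 47.33 m/s and v_y0 = 61.70 sin 39.9° = 39.58 m/s.
At x = 168 m, t = x/vₓ = 168/47.33 = 3.549 s.
Vertical velocity there: v_y = v_y0 − g t = 39.58 − 9.80 × 3.549 = 4.795 m/s.
Speed: √(vₓ² + v_y²) = √(47.33² + 4.795²) = 47.58 m/s.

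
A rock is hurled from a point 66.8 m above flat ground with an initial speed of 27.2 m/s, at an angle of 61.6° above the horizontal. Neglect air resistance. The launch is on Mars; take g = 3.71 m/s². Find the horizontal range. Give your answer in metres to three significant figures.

Horizontal component vₓ = 27.20 cos 61.6° = 12.94 m/s; vertical v_y0 = 27.20 sin 61.6° = 23.93 m/s.
With up positive and y = 0 at the ground: y(t) = 66.8 + (23.93) t − 1.855 t². Setting y = 0 and taking the positive root: t = [23.93 + √(23.93² + 2·3.71·66.8)] / 3.71 = (23.93 + 32.68) / 3.71 = 15.26 s.
Horizontal distance: R = vₓ t = 12.94 × 15.26 = 197.4 m.

197 m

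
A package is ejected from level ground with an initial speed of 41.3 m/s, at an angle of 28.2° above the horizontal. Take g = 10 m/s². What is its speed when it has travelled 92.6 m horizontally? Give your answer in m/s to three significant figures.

Components: vₓ = 41.30 cos 28.2° = 36.40 m/s, v_y0 = 41.30 sin 28.2° = 19.52 m/s.
x = vₓ t ⇒ t = 92.6/36.40 = 2.544 s.
Vertical velocity there: v_y = v_y0 − g t = 19.52 − 10.0 × 2.544 = −5.925 m/s.
Speed: √(vₓ² + v_y²) = √(36.40² + 5.925²) = 36.88 m/s.

36.9 m/s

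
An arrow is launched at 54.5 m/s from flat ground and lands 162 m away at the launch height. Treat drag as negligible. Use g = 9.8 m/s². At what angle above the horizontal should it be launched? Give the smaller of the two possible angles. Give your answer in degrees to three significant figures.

From R = (v₀²/g) sin 2θ: sin 2θ = 9.80 × 162 / 2970.2 = 0.5345.
2θ = 32.31° or 180° − 32.31° = 147.7°, so θ = 16.16° or 73.84°.
The smaller angle is 16.16°.

16.2°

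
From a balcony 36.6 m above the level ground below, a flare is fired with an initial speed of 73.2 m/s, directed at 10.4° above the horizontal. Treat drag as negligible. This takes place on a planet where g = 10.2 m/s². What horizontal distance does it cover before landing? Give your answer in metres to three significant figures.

308 m

Resolve: vₓ = 73.20 cos 10.4° = 72.00 m/s and v_y0 = 73.20 sin 10.4° = 13.21 m/s.
Vertical motion (up positive, ground at y = 0): 5.100 t² − (13.21) t − 36.6 = 0, so t = (13.21 + √(13.21² + 2·10.2·36.6)) / 10.2 = (13.21 + 30.35) / 10.2 = 4.271 s.
Horizontal distance: R = vₓ t = 72.00 × 4.271 = 307.5 m.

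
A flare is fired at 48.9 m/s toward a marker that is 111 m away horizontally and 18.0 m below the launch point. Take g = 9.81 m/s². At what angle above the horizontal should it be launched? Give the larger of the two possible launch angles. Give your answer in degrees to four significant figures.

76.98°

Trajectory: y = x tanθ − g x² (1 + tan²θ)/(2v₀²). With x = 111, y = −18.0, v₀ = 48.9, g = 9.81:
25.27 tan²θ − 111 tanθ + (7.274) = 0.
tanθ = [111 ± √(111² − 4 × 25.27 × (7.274))] / (2 × 25.27) = (111 ± 107.6) / 50.55, giving tanθ = 0.06654 or 4.325.
θ = 3.807° or 76.98°; the larger is 76.98°.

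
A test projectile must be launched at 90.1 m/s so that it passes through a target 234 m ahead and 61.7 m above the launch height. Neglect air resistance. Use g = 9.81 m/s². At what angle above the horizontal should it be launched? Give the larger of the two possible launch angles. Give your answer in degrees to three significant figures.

Trajectory: y = x tanθ − g x² (1 + tan²θ)/(2v₀²). With x = 234, y = 61.7, v₀ = 90.1, g = 9.81:
33.08 tan²θ − 234 tanθ + (94.78) = 0.
tanθ = [234 ± √(234² − 4 × 33.08 × (94.78))] / (2 × 33.08) = (234 ± 205.5) / 66.17, giving tanθ = 0.4314 or 6.641.
θ = 23.33° or 81.44°; the larger is 81.44°.

81.4°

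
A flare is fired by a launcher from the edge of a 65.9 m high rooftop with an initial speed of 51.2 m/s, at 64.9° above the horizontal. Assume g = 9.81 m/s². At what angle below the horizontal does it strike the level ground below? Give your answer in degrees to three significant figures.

69.7°

Horizontal component vₓ = 51.20 cos 64.9° = 21.72 m/s; vertical v_y0 = 51.20 sin 64.9° = 46.37 m/s.
Vertical motion (up positive, ground at y = 0): 4.905 t² − (46.37) t − 65.9 = 0, so t = (46.37 + √(46.37² + 2·9.81·65.9)) / 9.81 = (46.37 + 58.67) / 9.81 = 10.71 s.
At impact: v_y = v_y0 − g t = −58.67 m/s; vₓ = 21.72 m/s.
Angle below horizontal: arctan(|v_y|/vₓ) = arctan(58.67/21.72) = 69.69°.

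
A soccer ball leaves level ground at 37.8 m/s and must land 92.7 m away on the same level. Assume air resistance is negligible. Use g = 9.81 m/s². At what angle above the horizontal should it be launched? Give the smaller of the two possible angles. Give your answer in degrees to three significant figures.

R = v₀² sin 2θ / g gives sin 2θ = gR/v₀² = 9.81·92.7/37.8² = 0.6365.
2θ = 39.53° or 180° − 39.53° = 140.5°, so θ = 19.76° or 70.24°.
The smaller angle is 19.76°.

19.8°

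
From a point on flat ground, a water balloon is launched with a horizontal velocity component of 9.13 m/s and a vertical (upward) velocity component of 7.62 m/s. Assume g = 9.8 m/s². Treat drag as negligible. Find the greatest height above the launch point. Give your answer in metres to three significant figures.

Maximum height: H = v_y0² / (2g) = 7.620² / (2 × 9.80) = 2.962 m.

2.96 m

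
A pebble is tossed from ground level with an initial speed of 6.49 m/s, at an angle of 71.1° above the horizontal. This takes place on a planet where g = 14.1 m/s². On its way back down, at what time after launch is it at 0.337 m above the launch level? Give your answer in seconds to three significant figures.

Resolve: vₓ = 6.490 cos 71.1° = 2.102 m/s and v_y0 = 6.490 sin 71.1° = 6.140 m/s.
Require v_y0 t − ½ g t² = 0.337, i.e. 7.050 t² − 6.140 t + 0.337 = 0.
t = [6.140 ± √(6.140² − 2·14.1·0.337)] / 14.1 = (6.140 ± 5.310) / 14.1, so t = 0.05886 s or t = 0.8121 s.
The descending-branch root is 0.8121 s.

0.812 s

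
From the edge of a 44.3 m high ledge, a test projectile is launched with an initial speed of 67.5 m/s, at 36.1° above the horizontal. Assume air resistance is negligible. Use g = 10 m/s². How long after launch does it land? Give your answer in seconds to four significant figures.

8.945 s

Resolve: vₓ = 67.50 cos 36.1° = 54.54 m/s and v_y0 = 67.50 sin 36.1° = 39.77 m/s.
The projectile lands when y = 44.3 + (39.77) t − ½·10.0·t² = 0. Positive root: t = (39.77 + √(39.77² + 2·10.0·44.3)) / 10.0 = (39.77 + 49.68) / 10.0 = 8.945 s.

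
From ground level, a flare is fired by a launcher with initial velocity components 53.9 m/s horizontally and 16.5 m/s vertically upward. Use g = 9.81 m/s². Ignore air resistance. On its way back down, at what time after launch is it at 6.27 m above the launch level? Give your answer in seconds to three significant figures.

Require v_y0 t − ½ g t² = 6.27, i.e. 4.905 t² − 16.50 t + 6.27 = 0.
Quadratic formula: t = (16.50 ± √149.23) / 9.81 = (16.50 ± 12.22) / 9.81 → t = 0.4367 s or 2.927 s.
The descending-branch root is 2.927 s.

2.93 s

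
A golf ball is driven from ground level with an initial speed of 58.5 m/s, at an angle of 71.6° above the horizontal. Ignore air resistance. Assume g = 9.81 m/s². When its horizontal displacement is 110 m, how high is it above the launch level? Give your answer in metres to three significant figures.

vₓ = 58.50 cos 71.6° = 18.47 m/s; v_y0 = 58.50 sin 71.6° = 55.51 m/s.
At x = 110 m, t = x/vₓ = 110/18.47 = 5.957 s.
Height: y = v_y0 t − ½ g t² = 55.51 × 5.957 − 4.905 × 5.957² = 330.7 − 174.1 = 156.6 m.

157 m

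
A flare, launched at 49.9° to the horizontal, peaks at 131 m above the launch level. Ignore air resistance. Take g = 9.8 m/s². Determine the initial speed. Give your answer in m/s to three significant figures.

At the peak v_y = 0, so v_y0 = √(2gH) = √(2 × 9.80 × 131) = 50.67 m/s.
v_y0 = v₀ sin θ ⇒ v₀ = 50.67 / sin 49.9° = 66.24 m/s.

66.2 m/s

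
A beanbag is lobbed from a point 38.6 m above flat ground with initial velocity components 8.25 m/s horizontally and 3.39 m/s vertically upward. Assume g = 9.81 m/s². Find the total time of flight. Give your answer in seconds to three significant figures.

3.17 s

With up positive and y = 0 at the ground: y(t) = 38.6 + (3.390) t − 4.905 t². Setting y = 0 and taking the positive root: t = [3.390 + √(3.390² + 2·9.81·38.6)] / 9.81 = (3.390 + 27.73) / 9.81 = 3.172 s.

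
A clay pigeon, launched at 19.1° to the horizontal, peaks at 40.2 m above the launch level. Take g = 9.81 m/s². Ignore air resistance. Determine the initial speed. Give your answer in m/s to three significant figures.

85.8 m/s

At the peak v_y = 0, so v_y0 = √(2gH) = √(2 × 9.81 × 40.2) = 28.08 m/s.
v_y0 = v₀ sin θ ⇒ v₀ = 28.08 / sin 19.1° = 85.83 m/s.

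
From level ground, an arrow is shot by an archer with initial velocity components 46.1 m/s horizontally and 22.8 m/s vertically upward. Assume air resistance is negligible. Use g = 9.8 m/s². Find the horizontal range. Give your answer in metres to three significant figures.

215 m

Time aloft: T = 2 v_y0 / g = 2 × 22.80 / 9.80 = 4.653 s.
Range: R = vₓ T = 46.10 × 4.653 = 214.5 m.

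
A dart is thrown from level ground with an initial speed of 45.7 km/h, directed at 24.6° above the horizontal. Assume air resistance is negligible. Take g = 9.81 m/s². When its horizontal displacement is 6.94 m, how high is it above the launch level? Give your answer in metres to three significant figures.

Convert: 45.7 km/h = 45.7/3.6 = 12.69 m/s.
Components: vₓ = 12.69 cos 24.6° = 11.54 m/s, v_y0 = 12.69 sin 24.6° = 5.284 m/s.
x = vₓ t ⇒ t = 6.94/11.54 = 0.6013 s.
Height: y = v_y0 t − ½ g t² = 5.284 × 0.6013 − 4.905 × 0.6013² = 3.177 − 1.773 = 1.404 m.

1.40 m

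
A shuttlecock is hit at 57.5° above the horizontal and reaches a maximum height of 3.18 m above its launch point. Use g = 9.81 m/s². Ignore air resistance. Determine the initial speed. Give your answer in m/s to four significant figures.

At the peak v_y = 0, so v_y0 = √(2gH) = √(2 × 9.81 × 3.18) = 7.899 m/s.
v_y0 = v₀ sin θ ⇒ v₀ = 7.899 / sin 57.5° = 9.366 m/s.

9.366 m/s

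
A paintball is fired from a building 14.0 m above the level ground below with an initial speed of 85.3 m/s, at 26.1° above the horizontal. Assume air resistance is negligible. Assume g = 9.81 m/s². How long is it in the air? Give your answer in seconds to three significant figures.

vₓ = 85.30 cos 26.1° = 76.60 m/s; v_y0 = 85.30 sin 26.1° = 37.53 m/s.
Vertical motion (up positive, ground at y = 0): 4.905 t² − (37.53) t − 14.0 = 0, so t = (37.53 + √(37.53² + 2·9.81·14.0)) / 9.81 = (37.53 + 41.02) / 9.81 = 8.007 s.

8.01 s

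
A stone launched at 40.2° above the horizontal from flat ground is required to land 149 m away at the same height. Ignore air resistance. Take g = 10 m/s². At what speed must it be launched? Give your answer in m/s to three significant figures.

On level ground R = v₀² sin 2θ / g ⇒ v₀ = √(gR / sin 2θ).
v₀ = √(10.0 × 149 / sin 80.40°) = √(1490 / 0.9860) = √1511.2 = 38.87 m/s.

38.9 m/s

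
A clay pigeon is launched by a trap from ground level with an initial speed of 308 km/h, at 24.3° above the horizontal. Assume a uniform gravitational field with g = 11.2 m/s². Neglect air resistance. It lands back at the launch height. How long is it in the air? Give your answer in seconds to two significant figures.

6.3 s

Convert: 308 km/h = 308/3.6 = 85.56 m/s.
Horizontal component vₓ = 85.56 cos 24.3° = 77.98 m/s; vertical v_y0 = 85.56 sin 24.3° = 35.21 m/s.
Landing at launch height ⇒ T = 2 v_y0 / g = 2 × 35.21 / 11.2 = 6.287 s.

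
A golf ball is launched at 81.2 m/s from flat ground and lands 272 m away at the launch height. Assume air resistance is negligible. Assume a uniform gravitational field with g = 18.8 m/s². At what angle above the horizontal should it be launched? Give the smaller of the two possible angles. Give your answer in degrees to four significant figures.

From R = (v₀²/g) sin 2θ: sin 2θ = 18.8 × 272 / 6593.4 = 0.7756.
2θ = 50.86° or 180° − 50.86° = 129.1°, so θ = 25.43° or 64.57°.
The smaller angle is 25.43°.

25.43°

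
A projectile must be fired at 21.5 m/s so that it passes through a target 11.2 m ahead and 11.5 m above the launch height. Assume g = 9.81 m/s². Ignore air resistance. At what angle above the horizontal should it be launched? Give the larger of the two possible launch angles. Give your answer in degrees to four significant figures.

81.92°

Trajectory: y = x tanθ − g x² (1 + tan²θ)/(2v₀²). With x = 11.2, y = 11.5, v₀ = 21.5, g = 9.81:
1.331 tan²θ − 11.2 tanθ + (12.83) = 0.
tanθ = [11.2 ± √(11.2² − 4 × 1.331 × (12.83))] / (2 × 1.331) = (11.2 ± 7.558) / 2.662, giving tanθ = 1.368 or 7.046.
θ = 53.83° or 81.92°; the larger is 81.92°.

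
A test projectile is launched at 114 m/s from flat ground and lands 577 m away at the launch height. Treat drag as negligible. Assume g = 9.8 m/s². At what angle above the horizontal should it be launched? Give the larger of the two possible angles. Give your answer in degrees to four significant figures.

R = v₀² sin 2θ / g gives sin 2θ = gR/v₀² = 9.80·577/114² = 0.4351.
2θ = 25.79° or 180° − 25.79° = 154.2°, so θ = 12.90° or 77.10°.
The larger angle is 77.10°.

77.10°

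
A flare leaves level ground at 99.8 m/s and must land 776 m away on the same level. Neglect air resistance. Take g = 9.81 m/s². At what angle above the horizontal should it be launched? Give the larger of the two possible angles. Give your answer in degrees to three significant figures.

65.1°

Level-ground range R = v₀² sin(2θ)/g ⇒ sin(2θ) = gR/v₀² = 9.81 × 776 / 99.8² = 0.7643.
2θ = 49.85° or 180° − 49.85° = 130.2°, so θ = 24.92° or 65.08°.
The larger angle is 65.08°.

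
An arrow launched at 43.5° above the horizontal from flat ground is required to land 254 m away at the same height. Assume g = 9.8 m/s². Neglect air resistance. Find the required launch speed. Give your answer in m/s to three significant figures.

On level ground R = v₀² sin 2θ / g ⇒ v₀ = √(gR / sin 2θ).
v₀ = √(9.80 × 254 / sin 87.00°) = √(2489 / 0.9986) = √2492.6 = 49.93 m/s.

49.9 m/s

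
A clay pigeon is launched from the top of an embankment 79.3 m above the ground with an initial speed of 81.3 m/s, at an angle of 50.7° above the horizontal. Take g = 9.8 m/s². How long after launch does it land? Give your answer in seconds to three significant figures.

14.0 s

Horizontal component vₓ = 81.30 cos 50.7° = 51.49 m/s; vertical v_y0 = 81.30 sin 50.7° = 62.91 m/s.
Vertical motion (up positive, ground at y = 0): 4.900 t² − (62.91) t − 79.3 = 0, so t = (62.91 + √(62.91² + 2·9.80·79.3)) / 9.80 = (62.91 + 74.25) / 9.80 = 14.00 s.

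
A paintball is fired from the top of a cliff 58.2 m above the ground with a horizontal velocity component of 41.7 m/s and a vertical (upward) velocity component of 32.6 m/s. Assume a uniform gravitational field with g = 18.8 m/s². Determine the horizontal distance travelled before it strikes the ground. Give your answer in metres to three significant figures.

With up positive and y = 0 at the ground: y(t) = 58.2 + (32.60) t − 9.400 t². Setting y = 0 and taking the positive root: t = [32.60 + √(32.60² + 2·18.8·58.2)] / 18.8 = (32.60 + 57.02) / 18.8 = 4.767 s.
Horizontal distance: R = vₓ t = 41.70 × 4.767 = 198.8 m.

199 m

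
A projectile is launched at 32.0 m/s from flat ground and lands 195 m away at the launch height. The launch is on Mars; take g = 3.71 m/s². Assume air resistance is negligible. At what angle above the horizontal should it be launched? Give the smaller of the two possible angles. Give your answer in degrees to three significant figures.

22.5°

From R = (v₀²/g) sin 2θ: sin 2θ = 3.71 × 195 / 1024.0 = 0.7065.
2θ = 44.95° or 180° − 44.95° = 135.0°, so θ = 22.48° or 67.52°.
The smaller angle is 22.48°.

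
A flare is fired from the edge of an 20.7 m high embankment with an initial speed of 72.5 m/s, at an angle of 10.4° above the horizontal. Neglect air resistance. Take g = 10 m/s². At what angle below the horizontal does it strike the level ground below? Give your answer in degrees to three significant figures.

Components: vₓ = 72.50 cos 10.4° = 71.31 m/s, v_y0 = 72.50 sin 10.4° = 13.09 m/s.
Vertical motion (up positive, ground at y = 0): 5.000 t² − (13.09) t − 20.7 = 0, so t = (13.09 + √(13.09² + 2·10.0·20.7)) / 10.0 = (13.09 + 24.19) / 10.0 = 3.728 s.
At impact: v_y = v_y0 − g t = −24.19 m/s; vₓ = 71.31 m/s.
Angle below horizontal: arctan(|v_y|/vₓ) = arctan(24.19/71.31) = 18.74°.

18.7°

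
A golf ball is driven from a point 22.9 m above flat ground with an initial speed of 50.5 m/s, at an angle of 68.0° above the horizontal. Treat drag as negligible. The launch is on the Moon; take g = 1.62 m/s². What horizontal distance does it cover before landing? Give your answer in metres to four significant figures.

1103 m

Horizontal component vₓ = 50.50 cos 68.0° = 18.92 m/s; vertical v_y0 = 50.50 sin 68.0° = 46.82 m/s.
Vertical motion (up positive, ground at y = 0): 0.8100 t² − (46.82) t − 22.9 = 0, so t = (46.82 + √(46.82² + 2·1.62·22.9)) / 1.62 = (46.82 + 47.61) / 1.62 = 58.29 s.
Horizontal distance: R = vₓ t = 18.92 × 58.29 = 1103 m.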